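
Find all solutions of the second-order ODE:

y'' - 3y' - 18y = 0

Characteristic equation: r² - 3r - 18 = 0
Roots: r = 6, -3 (distinct real)
General solution: y = C₁e^(6x) + C₂e^(-3x)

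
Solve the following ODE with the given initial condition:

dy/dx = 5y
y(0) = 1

General solution: y = Ce^(5x)
Applying IC y(0) = 1:
Particular solution: y = e^(5x)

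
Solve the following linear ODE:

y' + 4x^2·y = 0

Using integrating factor method:

General solution: y = Ce^(-4x^3/3)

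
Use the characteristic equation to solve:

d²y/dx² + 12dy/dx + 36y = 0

Characteristic equation: r² + 12r + 36 = 0
Factored: (r + 6)² = 0
Repeated root: r = -6
General solution: y = (C₁ + C₂x)e^(-6x)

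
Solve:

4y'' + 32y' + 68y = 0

Characteristic equation: 4r² + 32r + 68 = 0
Divide by 4: r² + 8r + 17 = 0
Roots: r = -4 ± i (complex conjugates)
General solution: y = e^(-4x)(C₁cos(x) + C₂sin(x))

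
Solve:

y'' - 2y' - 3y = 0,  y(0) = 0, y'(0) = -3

General solution: y = C₁e^(3x) + C₂e^(-x)
Applying ICs: C₁ = -3/4, C₂ = 3/4
Particular solution: y = -(3/4)e^(3x) + (3/4)e^(-x)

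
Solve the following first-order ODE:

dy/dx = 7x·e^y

Separating variables and integrating:
-e^(-y) = 7x²/2 + C

General solution: y = -ln(C - 7x²/2)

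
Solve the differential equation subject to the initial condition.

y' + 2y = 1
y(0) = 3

General solution: y = 1/2 + Ce^(-2x)
Applying y(0) = 3: C = 3 - 1/2 = 5/2
Particular solution: y = 1/2 + (5/2)e^(-2x)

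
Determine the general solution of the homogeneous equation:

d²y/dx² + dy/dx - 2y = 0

Characteristic equation: r² + r - 2 = 0
Roots: r = 1, -2 (distinct real)
General solution: y = C₁e^x + C₂e^(-2x)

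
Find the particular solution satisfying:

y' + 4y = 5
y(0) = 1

General solution: y = 5/4 + Ce^(-4x)
Applying y(0) = 1: C = 1 - 5/4 = -1/4
Particular solution: y = 5/4 - (1/4)e^(-4x)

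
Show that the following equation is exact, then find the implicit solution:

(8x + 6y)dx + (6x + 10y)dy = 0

Verify exactness: ∂M/∂y = ∂N/∂x ✓
Find F(x,y) such that ∂F/∂x = M, ∂F/∂y = N
Solution: 4x² + 6xy + 5y² = C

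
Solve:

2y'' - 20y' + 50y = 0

Characteristic equation: 2r² - 20r + 50 = 0
Divide by 2: r² - 10r + 25 = 0
Factored: (r - 5)² = 0
Repeated root: r = 5
General solution: y = (C₁ + C₂x)e^(5x)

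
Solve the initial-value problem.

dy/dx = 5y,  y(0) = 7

General solution: y = Ce^(5x)
Applying IC y(0) = 7:
Particular solution: y = 7e^(5x)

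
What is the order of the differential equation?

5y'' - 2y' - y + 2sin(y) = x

The order is 2 (highest derivative is of order 2).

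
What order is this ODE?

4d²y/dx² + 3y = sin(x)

The order is 2 (highest derivative is of order 2).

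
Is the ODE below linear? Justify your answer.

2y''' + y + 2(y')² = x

No. Nonlinear ((y')² term)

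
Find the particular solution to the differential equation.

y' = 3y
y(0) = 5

General solution: y = Ce^(3x)
Applying IC y(0) = 5:
Particular solution: y = 5e^(3x)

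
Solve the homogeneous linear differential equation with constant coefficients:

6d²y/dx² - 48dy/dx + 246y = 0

Characteristic equation: 6r² - 48r + 246 = 0
Divide by 6: r² - 8r + 41 = 0
Roots: r = 4 ± 5i (complex conjugates)
General solution: y = e^(4x)(C₁cos(5x) + C₂sin(5x))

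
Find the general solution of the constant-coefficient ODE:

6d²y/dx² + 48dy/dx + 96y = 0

Characteristic equation: 6r² + 48r + 96 = 0
Divide by 6: r² + 8r + 16 = 0
Factored: (r + 4)² = 0
Repeated root: r = -4
General solution: y = (C₁ + C₂x)e^(-4x)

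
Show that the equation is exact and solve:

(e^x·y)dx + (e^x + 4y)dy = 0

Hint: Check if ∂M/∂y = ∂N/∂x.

Verify exactness: ∂M/∂y = ∂N/∂x ✓
Find F(x,y) such that ∂F/∂x = M, ∂F/∂y = N
Solution: e^x·y + 2y² = C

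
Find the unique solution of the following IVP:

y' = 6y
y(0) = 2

General solution: y = Ce^(6x)
Applying IC y(0) = 2:
Particular solution: y = 2e^(6x)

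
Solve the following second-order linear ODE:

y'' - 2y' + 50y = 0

Characteristic equation: r² - 2r + 50 = 0
Roots: r = 1 ± 7i (complex conjugates)
General solution: y = e^x(C₁cos(7x) + C₂sin(7x))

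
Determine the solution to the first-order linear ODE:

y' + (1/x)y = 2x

Using integrating factor method:

General solution: y = (2/3)x^2 + C/x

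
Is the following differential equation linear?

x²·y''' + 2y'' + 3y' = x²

Yes. Linear (y and its derivatives appear to the first power only, no products of y terms)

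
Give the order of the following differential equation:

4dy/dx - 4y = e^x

The order is 1 (highest derivative is of order 1).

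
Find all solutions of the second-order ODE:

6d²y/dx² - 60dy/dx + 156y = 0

Characteristic equation: 6r² - 60r + 156 = 0
Divide by 6: r² - 10r + 26 = 0
Roots: r = 5 ± i (complex conjugates)
General solution: y = e^(5x)(C₁cos(x) + C₂sin(x))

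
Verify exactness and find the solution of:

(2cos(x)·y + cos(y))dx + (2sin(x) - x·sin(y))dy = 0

Verify exactness: ∂M/∂y = ∂N/∂x ✓
Find F(x,y) such that ∂F/∂x = M, ∂F/∂y = N
Solution: 2sin(x)·y + x·cos(y) = C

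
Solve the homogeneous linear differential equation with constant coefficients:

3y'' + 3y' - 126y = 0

Characteristic equation: 3r² + 3r - 126 = 0
Divide by 3: r² + r - 42 = 0
Roots: r = 6, -7 (distinct real)
General solution: y = C₁e^(6x) + C₂e^(-7x)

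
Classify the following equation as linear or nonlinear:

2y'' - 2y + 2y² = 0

Nonlinear (y² term)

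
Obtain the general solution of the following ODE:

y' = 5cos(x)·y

Separating variables and integrating:
ln|y| = 5sin(x) + C

General solution: y = Ce^(5sin(x))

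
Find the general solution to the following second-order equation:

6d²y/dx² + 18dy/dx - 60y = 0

Characteristic equation: 6r² + 18r - 60 = 0
Divide by 6: r² + 3r - 10 = 0
Roots: r = 2, -5 (distinct real)
General solution: y = C₁e^(2x) + C₂e^(-5x)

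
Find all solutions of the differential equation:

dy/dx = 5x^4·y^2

Separating variables and integrating:
-1/y = x^5 + C

General solution: y^-1 = -x^5 + C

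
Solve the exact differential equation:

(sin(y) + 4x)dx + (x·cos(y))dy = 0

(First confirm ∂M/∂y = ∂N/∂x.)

Verify exactness: ∂M/∂y = ∂N/∂x ✓
Find F(x,y) such that ∂F/∂x = M, ∂F/∂y = N
Solution: x·sin(y) + 2x² = C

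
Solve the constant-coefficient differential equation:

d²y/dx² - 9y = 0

Characteristic equation: r² - 9 = 0
Roots: r = 3, -3 (distinct real)
General solution: y = C₁e^(3x) + C₂e^(-3x)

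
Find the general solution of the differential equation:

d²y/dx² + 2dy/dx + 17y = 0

Characteristic equation: r² + 2r + 17 = 0
Roots: r = -1 ± 4i (complex conjugates)
General solution: y = e^(-x)(C₁cos(4x) + C₂sin(4x))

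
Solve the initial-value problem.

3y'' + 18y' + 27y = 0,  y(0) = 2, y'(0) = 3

General solution: y = (C₁ + C₂x)e^(-3x)
Repeated root r = -3
Applying ICs: C₁ = 2, C₂ = 9
Particular solution: y = (2 + 9x)e^(-3x)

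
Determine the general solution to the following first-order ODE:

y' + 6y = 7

Using integrating factor method:

General solution: y = 7/6 + Ce^(-6x)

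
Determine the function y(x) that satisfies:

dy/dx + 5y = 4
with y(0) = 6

General solution: y = 4/5 + Ce^(-5x)
Applying y(0) = 6: C = 6 - 4/5 = 26/5
Particular solution: y = 4/5 + (26/5)e^(-5x)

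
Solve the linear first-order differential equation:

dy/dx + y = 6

Using integrating factor method:

General solution: y = 6 + Ce^(-x)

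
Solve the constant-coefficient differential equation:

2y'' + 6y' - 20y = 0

Characteristic equation: 2r² + 6r - 20 = 0
Divide by 2: r² + 3r - 10 = 0
Roots: r = 2, -5 (distinct real)
General solution: y = C₁e^(2x) + C₂e^(-5x)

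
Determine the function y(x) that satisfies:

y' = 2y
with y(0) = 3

General solution: y = Ce^(2x)
Applying IC y(0) = 3:
Particular solution: y = 3e^(2x)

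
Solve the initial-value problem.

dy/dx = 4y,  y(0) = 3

General solution: y = Ce^(4x)
Applying IC y(0) = 3:
Particular solution: y = 3e^(4x)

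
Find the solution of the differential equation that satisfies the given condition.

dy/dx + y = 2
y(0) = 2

General solution: y = 2 + Ce^(-x)
Applying y(0) = 2: C = 2 - 2 = 0
Particular solution: y = 2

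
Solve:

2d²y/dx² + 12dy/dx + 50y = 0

Characteristic equation: 2r² + 12r + 50 = 0
Divide by 2: r² + 6r + 25 = 0
Roots: r = -3 ± 4i (complex conjugates)
General solution: y = e^(-3x)(C₁cos(4x) + C₂sin(4x))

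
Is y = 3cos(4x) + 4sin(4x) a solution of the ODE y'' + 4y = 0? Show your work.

Verification:
y'' = -48cos(4x) - 64sin(4x)
y'' + 4y ≠ 0 (frequency mismatch: got 16 instead of 4)

No, it is not a solution.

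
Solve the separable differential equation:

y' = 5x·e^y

Separating variables and integrating:
-e^(-y) = 5x²/2 + C

General solution: y = -ln(C - 5x²/2)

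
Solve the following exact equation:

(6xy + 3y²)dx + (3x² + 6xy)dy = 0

Verify exactness: ∂M/∂y = ∂N/∂x ✓
Find F(x,y) such that ∂F/∂x = M, ∂F/∂y = N
Solution: 3x²y + 3xy² = C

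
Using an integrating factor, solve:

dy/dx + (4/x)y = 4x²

Using integrating factor method:

General solution: y = (4/7)x^3 + Cx^(-4)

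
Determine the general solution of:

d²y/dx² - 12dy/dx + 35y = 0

Characteristic equation: r² - 12r + 35 = 0
Roots: r = 7, 5 (distinct real)
General solution: y = C₁e^(7x) + C₂e^(5x)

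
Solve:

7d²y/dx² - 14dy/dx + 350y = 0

Characteristic equation: 7r² - 14r + 350 = 0
Divide by 7: r² - 2r + 50 = 0
Roots: r = 1 ± 7i (complex conjugates)
General solution: y = e^x(C₁cos(7x) + C₂sin(7x))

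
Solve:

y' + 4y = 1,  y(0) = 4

General solution: y = 1/4 + Ce^(-4x)
Applying y(0) = 4: C = 4 - 1/4 = 15/4
Particular solution: y = 1/4 + (15/4)e^(-4x)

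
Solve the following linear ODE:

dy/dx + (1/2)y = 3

Using integrating factor method:

General solution: y = 6 + Ce^(-x/2)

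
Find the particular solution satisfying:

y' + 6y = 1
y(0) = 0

General solution: y = 1/6 + Ce^(-6x)
Applying y(0) = 0: C = 0 - 1/6 = -1/6
Particular solution: y = 1/6 - (1/6)e^(-6x)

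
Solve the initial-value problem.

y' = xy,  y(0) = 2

General solution: y = Ce^(x²/2)
Applying IC y(0) = 2:
Particular solution: y = 2e^(x²/2)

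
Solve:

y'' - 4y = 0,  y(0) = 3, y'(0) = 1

General solution: y = C₁e^(2x) + C₂e^(-2x)
Applying ICs: C₁ = 7/4, C₂ = 5/4
Particular solution: y = (7/4)e^(2x) + (5/4)e^(-2x)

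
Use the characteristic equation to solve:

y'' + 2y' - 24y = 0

Characteristic equation: r² + 2r - 24 = 0
Roots: r = 4, -6 (distinct real)
General solution: y = C₁e^(4x) + C₂e^(-6x)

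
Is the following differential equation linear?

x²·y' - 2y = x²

Yes. Linear (y and its derivatives appear to the first power only, no products of y terms)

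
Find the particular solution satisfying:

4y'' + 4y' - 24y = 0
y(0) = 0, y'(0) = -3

General solution: y = C₁e^(2x) + C₂e^(-3x)
Applying ICs: C₁ = -3/5, C₂ = 3/5
Particular solution: y = -(3/5)e^(2x) + (3/5)e^(-3x)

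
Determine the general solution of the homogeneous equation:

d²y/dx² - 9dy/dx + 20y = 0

Characteristic equation: r² - 9r + 20 = 0
Roots: r = 5, 4 (distinct real)
General solution: y = C₁e^(5x) + C₂e^(4x)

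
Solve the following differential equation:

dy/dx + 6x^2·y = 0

Using integrating factor method:

General solution: y = Ce^(-2x^3)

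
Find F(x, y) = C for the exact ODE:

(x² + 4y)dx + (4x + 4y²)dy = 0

Verify exactness: ∂M/∂y = ∂N/∂x ✓
Find F(x,y) such that ∂F/∂x = M, ∂F/∂y = N
Solution: x³/3 + 4xy + 4y³/3 = C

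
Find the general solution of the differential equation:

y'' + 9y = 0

Characteristic equation: r² + 9 = 0
Roots: r = ±3i (complex conjugates)
General solution: y = C₁cos(3x) + C₂sin(3x)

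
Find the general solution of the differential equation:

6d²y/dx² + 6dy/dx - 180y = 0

Characteristic equation: 6r² + 6r - 180 = 0
Divide by 6: r² + r - 30 = 0
Roots: r = 5, -6 (distinct real)
General solution: y = C₁e^(5x) + C₂e^(-6x)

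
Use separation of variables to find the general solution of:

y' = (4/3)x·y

Separating variables and integrating:
ln|y| = 2x^2/3 + C

General solution: y = Ce^(2x^2/3)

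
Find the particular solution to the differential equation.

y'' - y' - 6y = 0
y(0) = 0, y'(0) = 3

General solution: y = C₁e^(3x) + C₂e^(-2x)
Applying ICs: C₁ = 3/5, C₂ = -3/5
Particular solution: y = (3/5)e^(3x) - (3/5)e^(-2x)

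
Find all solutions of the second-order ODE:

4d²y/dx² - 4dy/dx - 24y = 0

Characteristic equation: 4r² - 4r - 24 = 0
Divide by 4: r² - r - 6 = 0
Roots: r = 3, -2 (distinct real)
General solution: y = C₁e^(3x) + C₂e^(-2x)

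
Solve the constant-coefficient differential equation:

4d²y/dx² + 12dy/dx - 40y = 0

Characteristic equation: 4r² + 12r - 40 = 0
Divide by 4: r² + 3r - 10 = 0
Roots: r = 2, -5 (distinct real)
General solution: y = C₁e^(2x) + C₂e^(-5x)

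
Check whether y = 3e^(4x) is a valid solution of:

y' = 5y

Verification:
y = 3e^(4x)
y' = 12e^(4x)
But 5y = 15e^(4x)
y' ≠ 5y — the derivative does not match

No, it is not a solution.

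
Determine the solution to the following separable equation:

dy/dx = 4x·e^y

Separating variables and integrating:
-e^(-y) = 2x² + C

General solution: y = -ln(C - 2x²)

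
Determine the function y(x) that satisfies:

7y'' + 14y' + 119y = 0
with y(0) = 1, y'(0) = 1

General solution: y = e^(-x)(C₁cos(4x) + C₂sin(4x))
Complex roots r = -1 ± 4i
Applying ICs: C₁ = 1, C₂ = 1/2
Particular solution: y = e^(-x)(cos(4x) + (1/2)sin(4x))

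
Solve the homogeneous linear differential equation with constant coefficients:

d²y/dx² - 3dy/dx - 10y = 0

Characteristic equation: r² - 3r - 10 = 0
Roots: r = 5, -2 (distinct real)
General solution: y = C₁e^(5x) + C₂e^(-2x)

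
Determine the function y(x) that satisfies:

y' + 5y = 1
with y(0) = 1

General solution: y = 1/5 + Ce^(-5x)
Applying y(0) = 1: C = 1 - 1/5 = 4/5
Particular solution: y = 1/5 + (4/5)e^(-5x)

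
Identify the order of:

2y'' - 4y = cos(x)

The order is 2 (highest derivative is of order 2).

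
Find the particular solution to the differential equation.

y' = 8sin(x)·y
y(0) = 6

General solution: y = Ce^(-8cos(x))
Applying IC y(0) = 6:
Particular solution: y = 6e^(8(1-cos(x)))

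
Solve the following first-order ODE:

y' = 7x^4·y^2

Separating variables and integrating:
-1/y = 7x^5/5 + C

General solution: y^-1 = (-7/5)x^5 + C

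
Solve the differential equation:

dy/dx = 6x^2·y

Separating variables and integrating:
ln|y| = 2x^3 + C

General solution: y = Ce^(2x^3)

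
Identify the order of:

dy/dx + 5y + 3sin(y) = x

The order is 1 (highest derivative is of order 1).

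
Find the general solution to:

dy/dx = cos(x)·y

Separating variables and integrating:
ln|y| = sin(x) + C

General solution: y = Ce^(sin(x))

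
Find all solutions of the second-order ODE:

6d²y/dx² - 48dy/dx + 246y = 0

Characteristic equation: 6r² - 48r + 246 = 0
Divide by 6: r² - 8r + 41 = 0
Roots: r = 4 ± 5i (complex conjugates)
General solution: y = e^(4x)(C₁cos(5x) + C₂sin(5x))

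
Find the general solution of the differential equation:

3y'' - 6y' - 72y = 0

Characteristic equation: 3r² - 6r - 72 = 0
Divide by 3: r² - 2r - 24 = 0
Roots: r = 6, -4 (distinct real)
General solution: y = C₁e^(6x) + C₂e^(-4x)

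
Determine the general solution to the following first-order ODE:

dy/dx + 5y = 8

Using integrating factor method:

General solution: y = 8/5 + Ce^(-5x)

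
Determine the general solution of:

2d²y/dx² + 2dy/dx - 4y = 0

Characteristic equation: 2r² + 2r - 4 = 0
Divide by 2: r² + r - 2 = 0
Roots: r = 1, -2 (distinct real)
General solution: y = C₁e^x + C₂e^(-2x)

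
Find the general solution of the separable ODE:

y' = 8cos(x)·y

Separating variables and integrating:
ln|y| = 8sin(x) + C

General solution: y = Ce^(8sin(x))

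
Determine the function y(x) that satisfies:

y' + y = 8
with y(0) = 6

General solution: y = 8 + Ce^(-x)
Applying y(0) = 6: C = 6 - 8 = -2
Particular solution: y = 8 - 2e^(-x)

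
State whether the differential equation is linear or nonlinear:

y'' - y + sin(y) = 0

Nonlinear (sin(y) is nonlinear in y)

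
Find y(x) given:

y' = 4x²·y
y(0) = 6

General solution: y = Ce^(4x³/3)
Applying IC y(0) = 6:
Particular solution: y = 6e^(4x³/3)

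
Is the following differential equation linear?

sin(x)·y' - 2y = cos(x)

Yes. Linear (y and its derivatives appear to the first power only, no products of y terms)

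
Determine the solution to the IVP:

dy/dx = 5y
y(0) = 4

General solution: y = Ce^(5x)
Applying IC y(0) = 4:
Particular solution: y = 4e^(5x)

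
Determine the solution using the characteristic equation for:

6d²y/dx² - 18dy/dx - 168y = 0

Characteristic equation: 6r² - 18r - 168 = 0
Divide by 6: r² - 3r - 28 = 0
Roots: r = 7, -4 (distinct real)
General solution: y = C₁e^(7x) + C₂e^(-4x)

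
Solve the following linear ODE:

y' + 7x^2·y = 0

Using integrating factor method:

General solution: y = Ce^(-7x^3/3)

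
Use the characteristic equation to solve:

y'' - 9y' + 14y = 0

Characteristic equation: r² - 9r + 14 = 0
Roots: r = 7, 2 (distinct real)
General solution: y = C₁e^(7x) + C₂e^(2x)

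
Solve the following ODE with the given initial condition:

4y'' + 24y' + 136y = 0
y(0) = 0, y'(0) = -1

General solution: y = e^(-3x)(C₁cos(5x) + C₂sin(5x))
Complex roots r = -3 ± 5i
Applying ICs: C₁ = 0, C₂ = -1/5
Particular solution: y = e^(-3x)(-(1/5)sin(5x))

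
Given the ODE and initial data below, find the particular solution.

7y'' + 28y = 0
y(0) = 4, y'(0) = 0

General solution: y = C₁cos(2x) + C₂sin(2x)
Complex roots r = ±2i
Applying ICs: C₁ = 4, C₂ = 0
Particular solution: y = 4cos(2x)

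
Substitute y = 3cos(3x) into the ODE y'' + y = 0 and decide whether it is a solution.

Verification:
y'' = -27cos(3x)
y'' + y ≠ 0 (frequency mismatch: got 9 instead of 1)

No, it is not a solution.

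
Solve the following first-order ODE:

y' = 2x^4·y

Separating variables and integrating:
ln|y| = 2x^5/5 + C

General solution: y = Ce^(2x^5/5)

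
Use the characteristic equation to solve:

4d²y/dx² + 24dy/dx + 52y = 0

Characteristic equation: 4r² + 24r + 52 = 0
Divide by 4: r² + 6r + 13 = 0
Roots: r = -3 ± 2i (complex conjugates)
General solution: y = e^(-3x)(C₁cos(2x) + C₂sin(2x))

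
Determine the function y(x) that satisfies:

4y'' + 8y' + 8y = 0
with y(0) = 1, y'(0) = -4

General solution: y = e^(-x)(C₁cos(x) + C₂sin(x))
Complex roots r = -1 ± i
Applying ICs: C₁ = 1, C₂ = -3
Particular solution: y = e^(-x)(cos(x) - 3sin(x))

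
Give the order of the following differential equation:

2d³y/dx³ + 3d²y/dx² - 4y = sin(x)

The order is 3 (highest derivative is of order 3).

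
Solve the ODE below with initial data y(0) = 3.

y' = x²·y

General solution: y = Ce^(x³/3)
Applying IC y(0) = 3:
Particular solution: y = 3e^(x³/3)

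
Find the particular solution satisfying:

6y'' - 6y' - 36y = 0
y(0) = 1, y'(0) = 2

General solution: y = C₁e^(3x) + C₂e^(-2x)
Applying ICs: C₁ = 4/5, C₂ = 1/5
Particular solution: y = (4/5)e^(3x) + (1/5)e^(-2x)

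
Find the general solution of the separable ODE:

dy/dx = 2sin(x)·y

Separating variables and integrating:
ln|y| = -2cos(x) + C

General solution: y = Ce^(-2cos(x))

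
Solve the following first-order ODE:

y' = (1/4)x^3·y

Separating variables and integrating:
ln|y| = x^4/16 + C

General solution: y = Ce^(x^4/16)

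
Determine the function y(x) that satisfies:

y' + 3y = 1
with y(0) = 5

General solution: y = 1/3 + Ce^(-3x)
Applying y(0) = 5: C = 5 - 1/3 = 14/3
Particular solution: y = 1/3 + (14/3)e^(-3x)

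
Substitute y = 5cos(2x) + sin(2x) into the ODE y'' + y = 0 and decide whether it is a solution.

Verification:
y'' = -20cos(2x) - 4sin(2x)
y'' + y ≠ 0 (frequency mismatch: got 4 instead of 1)

No, it is not a solution.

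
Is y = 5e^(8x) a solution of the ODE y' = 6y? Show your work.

Verification:
y = 5e^(8x)
y' = 40e^(8x)
But 6y = 30e^(8x)
y' ≠ 6y — the derivative does not match

No, it is not a solution.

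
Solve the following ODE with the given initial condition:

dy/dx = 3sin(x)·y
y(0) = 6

General solution: y = Ce^(-3cos(x))
Applying IC y(0) = 6:
Particular solution: y = 6e^(3(1-cos(x)))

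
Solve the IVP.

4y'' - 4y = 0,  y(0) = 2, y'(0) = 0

General solution: y = C₁e^x + C₂e^(-x)
Applying ICs: C₁ = 1, C₂ = 1
Particular solution: y = e^x + e^(-x)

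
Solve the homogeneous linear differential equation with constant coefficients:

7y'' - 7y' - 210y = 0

Characteristic equation: 7r² - 7r - 210 = 0
Divide by 7: r² - r - 30 = 0
Roots: r = 6, -5 (distinct real)
General solution: y = C₁e^(6x) + C₂e^(-5x)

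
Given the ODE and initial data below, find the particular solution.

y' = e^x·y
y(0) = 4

General solution: y = Ce^(e^x)
Applying IC y(0) = 4:
Particular solution: y = 4e^(e^x - 1)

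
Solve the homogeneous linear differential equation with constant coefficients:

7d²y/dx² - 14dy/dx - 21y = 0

Characteristic equation: 7r² - 14r - 21 = 0
Divide by 7: r² - 2r - 3 = 0
Roots: r = 3, -1 (distinct real)
General solution: y = C₁e^(3x) + C₂e^(-x)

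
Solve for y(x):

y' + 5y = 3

Using integrating factor method:

General solution: y = 3/5 + Ce^(-5x)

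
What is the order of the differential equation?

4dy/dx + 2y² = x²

The order is 1 (highest derivative is of order 1).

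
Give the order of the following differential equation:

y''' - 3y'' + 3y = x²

The order is 3 (highest derivative is of order 3).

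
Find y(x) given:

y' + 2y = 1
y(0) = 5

General solution: y = 1/2 + Ce^(-2x)
Applying y(0) = 5: C = 5 - 1/2 = 9/2
Particular solution: y = 1/2 + (9/2)e^(-2x)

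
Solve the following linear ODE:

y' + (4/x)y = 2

Using integrating factor method:

General solution: y = (2/5)x + Cx^(-4)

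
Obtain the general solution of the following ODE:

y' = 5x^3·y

Separating variables and integrating:
ln|y| = 5x^4/4 + C

General solution: y = Ce^(5x^4/4)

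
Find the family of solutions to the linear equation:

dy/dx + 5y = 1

Using integrating factor method:

General solution: y = 1/5 + Ce^(-5x)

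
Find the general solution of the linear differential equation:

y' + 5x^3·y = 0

Using integrating factor method:

General solution: y = Ce^(-5x^4/4)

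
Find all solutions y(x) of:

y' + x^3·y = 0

Using integrating factor method:

General solution: y = Ce^(-x^4/4)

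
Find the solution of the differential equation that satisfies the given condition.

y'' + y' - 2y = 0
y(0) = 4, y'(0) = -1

General solution: y = C₁e^x + C₂e^(-2x)
Applying ICs: C₁ = 7/3, C₂ = 5/3
Particular solution: y = (7/3)e^x + (5/3)e^(-2x)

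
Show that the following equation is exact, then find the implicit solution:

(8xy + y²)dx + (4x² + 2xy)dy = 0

Verify exactness: ∂M/∂y = ∂N/∂x ✓
Find F(x,y) such that ∂F/∂x = M, ∂F/∂y = N
Solution: 4x²y + xy² = C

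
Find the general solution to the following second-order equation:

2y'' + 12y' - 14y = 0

Characteristic equation: 2r² + 12r - 14 = 0
Divide by 2: r² + 6r - 7 = 0
Roots: r = 1, -7 (distinct real)
General solution: y = C₁e^x + C₂e^(-7x)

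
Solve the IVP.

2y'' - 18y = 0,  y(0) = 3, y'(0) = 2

General solution: y = C₁e^(3x) + C₂e^(-3x)
Applying ICs: C₁ = 11/6, C₂ = 7/6
Particular solution: y = (11/6)e^(3x) + (7/6)e^(-3x)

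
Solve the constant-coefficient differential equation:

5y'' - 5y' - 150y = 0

Characteristic equation: 5r² - 5r - 150 = 0
Divide by 5: r² - r - 30 = 0
Roots: r = 6, -5 (distinct real)
General solution: y = C₁e^(6x) + C₂e^(-5x)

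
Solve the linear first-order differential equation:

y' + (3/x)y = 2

Using integrating factor method:

General solution: y = (1/2)x + Cx^(-3)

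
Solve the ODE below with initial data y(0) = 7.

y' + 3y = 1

General solution: y = 1/3 + Ce^(-3x)
Applying y(0) = 7: C = 7 - 1/3 = 20/3
Particular solution: y = 1/3 + (20/3)e^(-3x)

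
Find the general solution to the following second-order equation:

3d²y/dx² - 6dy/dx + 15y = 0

Characteristic equation: 3r² - 6r + 15 = 0
Divide by 3: r² - 2r + 5 = 0
Roots: r = 1 ± 2i (complex conjugates)
General solution: y = e^x(C₁cos(2x) + C₂sin(2x))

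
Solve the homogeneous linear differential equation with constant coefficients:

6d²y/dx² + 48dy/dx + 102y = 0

Characteristic equation: 6r² + 48r + 102 = 0
Divide by 6: r² + 8r + 17 = 0
Roots: r = -4 ± i (complex conjugates)
General solution: y = e^(-4x)(C₁cos(x) + C₂sin(x))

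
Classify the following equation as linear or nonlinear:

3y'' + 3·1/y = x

Nonlinear (1/y term)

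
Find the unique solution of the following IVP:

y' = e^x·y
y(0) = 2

General solution: y = Ce^(e^x)
Applying IC y(0) = 2:
Particular solution: y = 2e^(e^x - 1)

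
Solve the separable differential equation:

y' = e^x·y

Separating variables and integrating:
ln|y| = e^x + C

General solution: y = Ce^(e^x)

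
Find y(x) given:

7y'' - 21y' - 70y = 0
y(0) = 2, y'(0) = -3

General solution: y = C₁e^(5x) + C₂e^(-2x)
Applying ICs: C₁ = 1/7, C₂ = 13/7
Particular solution: y = (1/7)e^(5x) + (13/7)e^(-2x)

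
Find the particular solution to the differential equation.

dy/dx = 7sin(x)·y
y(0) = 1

General solution: y = Ce^(-7cos(x))
Applying IC y(0) = 1:
Particular solution: y = e^(7(1-cos(x)))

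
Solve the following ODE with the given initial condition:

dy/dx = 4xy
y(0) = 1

General solution: y = Ce^(2x²)
Applying IC y(0) = 1:
Particular solution: y = e^(2x²)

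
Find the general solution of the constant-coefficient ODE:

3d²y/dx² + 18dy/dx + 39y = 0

Characteristic equation: 3r² + 18r + 39 = 0
Divide by 3: r² + 6r + 13 = 0
Roots: r = -3 ± 2i (complex conjugates)
General solution: y = e^(-3x)(C₁cos(2x) + C₂sin(2x))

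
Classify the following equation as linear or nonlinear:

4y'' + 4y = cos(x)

Linear (y and its derivatives appear to the first power only, no products of y terms)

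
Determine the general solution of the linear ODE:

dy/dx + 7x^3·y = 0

Using integrating factor method:

General solution: y = Ce^(-7x^4/4)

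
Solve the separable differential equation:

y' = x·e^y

Separating variables and integrating:
-e^(-y) = x²/2 + C

General solution: y = -ln(C - x²/2)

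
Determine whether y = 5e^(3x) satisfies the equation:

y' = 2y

Verification:
y = 5e^(3x)
y' = 15e^(3x)
But 2y = 10e^(3x)
y' ≠ 2y — the derivative does not match

No, it is not a solution.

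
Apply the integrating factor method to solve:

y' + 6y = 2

Using integrating factor method:

General solution: y = 1/3 + Ce^(-6x)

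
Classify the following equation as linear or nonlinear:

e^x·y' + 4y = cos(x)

Linear (y and its derivatives appear to the first power only, no products of y terms)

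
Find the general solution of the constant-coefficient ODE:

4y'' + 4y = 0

Characteristic equation: 4r² + 4 = 0
Divide by 4: r² + 1 = 0
Roots: r = ±i (complex conjugates)
General solution: y = C₁cos(x) + C₂sin(x)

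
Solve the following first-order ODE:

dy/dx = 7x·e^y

Separating variables and integrating:
-e^(-y) = 7x²/2 + C

General solution: y = -ln(C - 7x²/2)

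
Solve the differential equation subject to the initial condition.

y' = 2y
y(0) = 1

General solution: y = Ce^(2x)
Applying IC y(0) = 1:
Particular solution: y = e^(2x)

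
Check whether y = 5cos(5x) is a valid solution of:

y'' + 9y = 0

Verification:
y'' = -125cos(5x)
y'' + 9y ≠ 0 (frequency mismatch: got 25 instead of 9)

No, it is not a solution.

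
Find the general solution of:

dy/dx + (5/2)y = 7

Using integrating factor method:

General solution: y = 14/5 + Ce^(-5x/2)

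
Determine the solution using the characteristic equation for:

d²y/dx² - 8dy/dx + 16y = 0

Characteristic equation: r² - 8r + 16 = 0
Factored: (r - 4)² = 0
Repeated root: r = 4
General solution: y = (C₁ + C₂x)e^(4x)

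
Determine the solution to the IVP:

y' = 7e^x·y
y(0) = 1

General solution: y = Ce^(7e^x)
Applying IC y(0) = 1:
Particular solution: y = e^(7(e^x - 1))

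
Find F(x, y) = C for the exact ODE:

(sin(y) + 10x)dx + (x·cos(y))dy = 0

Verify exactness: ∂M/∂y = ∂N/∂x ✓
Find F(x,y) such that ∂F/∂x = M, ∂F/∂y = N
Solution: x·sin(y) + 5x² = C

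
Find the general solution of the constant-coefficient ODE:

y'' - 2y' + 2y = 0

Characteristic equation: r² - 2r + 2 = 0
Roots: r = 1 ± i (complex conjugates)
General solution: y = e^x(C₁cos(x) + C₂sin(x))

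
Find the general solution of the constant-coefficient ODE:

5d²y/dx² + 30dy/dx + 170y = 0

Characteristic equation: 5r² + 30r + 170 = 0
Divide by 5: r² + 6r + 34 = 0
Roots: r = -3 ± 5i (complex conjugates)
General solution: y = e^(-3x)(C₁cos(5x) + C₂sin(5x))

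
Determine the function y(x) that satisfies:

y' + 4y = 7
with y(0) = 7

General solution: y = 7/4 + Ce^(-4x)
Applying y(0) = 7: C = 7 - 7/4 = 21/4
Particular solution: y = 7/4 + (21/4)e^(-4x)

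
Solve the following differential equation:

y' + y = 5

Using integrating factor method:

General solution: y = 5 + Ce^(-x)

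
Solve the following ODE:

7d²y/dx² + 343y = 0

Characteristic equation: 7r² + 343 = 0
Divide by 7: r² + 49 = 0
Roots: r = ±7i (complex conjugates)
General solution: y = C₁cos(7x) + C₂sin(7x)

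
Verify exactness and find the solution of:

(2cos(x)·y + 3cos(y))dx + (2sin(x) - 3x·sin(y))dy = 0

Verify exactness: ∂M/∂y = ∂N/∂x ✓
Find F(x,y) such that ∂F/∂x = M, ∂F/∂y = N
Solution: 2sin(x)·y + 3x·cos(y) = C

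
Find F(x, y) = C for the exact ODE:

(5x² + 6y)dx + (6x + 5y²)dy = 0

Verify exactness: ∂M/∂y = ∂N/∂x ✓
Find F(x,y) such that ∂F/∂x = M, ∂F/∂y = N
Solution: 5x³/3 + 6xy + 5y³/3 = C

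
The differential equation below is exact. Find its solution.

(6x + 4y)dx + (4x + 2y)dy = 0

Verify exactness: ∂M/∂y = ∂N/∂x ✓
Find F(x,y) such that ∂F/∂x = M, ∂F/∂y = N
Solution: 3x² + 4xy + y² = C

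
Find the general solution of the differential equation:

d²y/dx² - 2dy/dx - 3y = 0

Characteristic equation: r² - 2r - 3 = 0
Roots: r = 3, -1 (distinct real)
General solution: y = C₁e^(3x) + C₂e^(-x)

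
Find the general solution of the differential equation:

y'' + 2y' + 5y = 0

Characteristic equation: r² + 2r + 5 = 0
Roots: r = -1 ± 2i (complex conjugates)
General solution: y = e^(-x)(C₁cos(2x) + C₂sin(2x))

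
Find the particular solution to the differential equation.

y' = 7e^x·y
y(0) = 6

General solution: y = Ce^(7e^x)
Applying IC y(0) = 6:
Particular solution: y = 6e^(7(e^x - 1))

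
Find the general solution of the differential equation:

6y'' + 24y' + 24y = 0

Characteristic equation: 6r² + 24r + 24 = 0
Divide by 6: r² + 4r + 4 = 0
Factored: (r + 2)² = 0
Repeated root: r = -2
General solution: y = (C₁ + C₂x)e^(-2x)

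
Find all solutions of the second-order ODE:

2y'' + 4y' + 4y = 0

Characteristic equation: 2r² + 4r + 4 = 0
Divide by 2: r² + 2r + 2 = 0
Roots: r = -1 ± i (complex conjugates)
General solution: y = e^(-x)(C₁cos(x) + C₂sin(x))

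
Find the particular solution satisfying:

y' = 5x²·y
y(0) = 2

General solution: y = Ce^(5x³/3)
Applying IC y(0) = 2:
Particular solution: y = 2e^(5x³/3)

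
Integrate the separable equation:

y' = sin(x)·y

Separating variables and integrating:
ln|y| = -cos(x) + C

General solution: y = Ce^(-cos(x))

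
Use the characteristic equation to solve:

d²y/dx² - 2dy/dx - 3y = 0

Characteristic equation: r² - 2r - 3 = 0
Roots: r = 3, -1 (distinct real)
General solution: y = C₁e^(3x) + C₂e^(-x)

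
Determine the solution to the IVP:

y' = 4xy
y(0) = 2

General solution: y = Ce^(2x²)
Applying IC y(0) = 2:
Particular solution: y = 2e^(2x²)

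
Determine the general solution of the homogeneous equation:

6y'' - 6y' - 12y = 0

Characteristic equation: 6r² - 6r - 12 = 0
Divide by 6: r² - r - 2 = 0
Roots: r = 2, -1 (distinct real)
General solution: y = C₁e^(2x) + C₂e^(-x)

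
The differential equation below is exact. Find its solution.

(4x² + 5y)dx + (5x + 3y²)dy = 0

Verify exactness: ∂M/∂y = ∂N/∂x ✓
Find F(x,y) such that ∂F/∂x = M, ∂F/∂y = N
Solution: 4x³/3 + 5xy + y³ = C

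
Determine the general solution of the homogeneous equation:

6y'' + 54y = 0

Characteristic equation: 6r² + 54 = 0
Divide by 6: r² + 9 = 0
Roots: r = ±3i (complex conjugates)
General solution: y = C₁cos(3x) + C₂sin(3x)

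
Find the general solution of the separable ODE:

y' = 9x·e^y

Separating variables and integrating:
-e^(-y) = 9x²/2 + C

General solution: y = -ln(C - 9x²/2)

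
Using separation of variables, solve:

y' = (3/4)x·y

Separating variables and integrating:
ln|y| = 3x^2/8 + C

General solution: y = Ce^(3x^2/8)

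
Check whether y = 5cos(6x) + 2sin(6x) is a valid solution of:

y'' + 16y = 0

Verification:
y'' = -180cos(6x) - 72sin(6x)
y'' + 16y ≠ 0 (frequency mismatch: got 36 instead of 16)

No, it is not a solution.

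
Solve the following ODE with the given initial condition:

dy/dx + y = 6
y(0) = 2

General solution: y = 6 + Ce^(-x)
Applying y(0) = 2: C = 2 - 6 = -4
Particular solution: y = 6 - 4e^(-x)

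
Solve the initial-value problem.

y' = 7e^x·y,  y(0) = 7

General solution: y = Ce^(7e^x)
Applying IC y(0) = 7:
Particular solution: y = 7e^(7(e^x - 1))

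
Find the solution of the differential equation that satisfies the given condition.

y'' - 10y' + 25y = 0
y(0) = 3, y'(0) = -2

General solution: y = (C₁ + C₂x)e^(5x)
Repeated root r = 5
Applying ICs: C₁ = 3, C₂ = -17
Particular solution: y = (3 - 17x)e^(5x)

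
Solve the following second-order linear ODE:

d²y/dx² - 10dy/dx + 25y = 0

Characteristic equation: r² - 10r + 25 = 0
Factored: (r - 5)² = 0
Repeated root: r = 5
General solution: y = (C₁ + C₂x)e^(5x)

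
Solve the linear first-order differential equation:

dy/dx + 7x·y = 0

Using integrating factor method:

General solution: y = Ce^(-7x^2/2)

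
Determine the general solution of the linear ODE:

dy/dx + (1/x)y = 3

Using integrating factor method:

General solution: y = (3/2)x + C/x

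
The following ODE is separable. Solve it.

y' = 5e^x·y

Separating variables and integrating:
ln|y| = 5e^x + C

General solution: y = Ce^(5e^x)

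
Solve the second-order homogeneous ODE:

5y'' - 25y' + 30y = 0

Characteristic equation: 5r² - 25r + 30 = 0
Divide by 5: r² - 5r + 6 = 0
Roots: r = 2, 3 (distinct real)
General solution: y = C₁e^(2x) + C₂e^(3x)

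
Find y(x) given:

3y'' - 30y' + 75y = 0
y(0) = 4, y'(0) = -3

General solution: y = (C₁ + C₂x)e^(5x)
Repeated root r = 5
Applying ICs: C₁ = 4, C₂ = -23
Particular solution: y = (4 - 23x)e^(5x)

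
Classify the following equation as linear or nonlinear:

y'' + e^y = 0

Nonlinear (e^y is nonlinear in y)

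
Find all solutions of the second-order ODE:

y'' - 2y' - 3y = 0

Characteristic equation: r² - 2r - 3 = 0
Roots: r = 3, -1 (distinct real)
General solution: y = C₁e^(3x) + C₂e^(-x)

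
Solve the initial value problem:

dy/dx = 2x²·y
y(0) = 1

General solution: y = Ce^(2x³/3)
Applying IC y(0) = 1:
Particular solution: y = e^(2x³/3)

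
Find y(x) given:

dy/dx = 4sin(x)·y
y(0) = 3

General solution: y = Ce^(-4cos(x))
Applying IC y(0) = 3:
Particular solution: y = 3e^(4(1-cos(x)))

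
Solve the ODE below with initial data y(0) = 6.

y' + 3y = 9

General solution: y = 3 + Ce^(-3x)
Applying y(0) = 6: C = 6 - 3 = 3
Particular solution: y = 3 + 3e^(-3x)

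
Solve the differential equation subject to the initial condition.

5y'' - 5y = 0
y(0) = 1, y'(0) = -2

General solution: y = C₁e^x + C₂e^(-x)
Applying ICs: C₁ = -1/2, C₂ = 3/2
Particular solution: y = -(1/2)e^x + (3/2)e^(-x)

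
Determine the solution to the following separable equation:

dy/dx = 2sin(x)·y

Separating variables and integrating:
ln|y| = -2cos(x) + C

General solution: y = Ce^(-2cos(x))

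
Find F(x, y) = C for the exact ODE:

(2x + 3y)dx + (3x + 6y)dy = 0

Verify exactness: ∂M/∂y = ∂N/∂x ✓
Find F(x,y) such that ∂F/∂x = M, ∂F/∂y = N
Solution: x² + 3xy + 3y² = C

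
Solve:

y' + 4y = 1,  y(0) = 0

General solution: y = 1/4 + Ce^(-4x)
Applying y(0) = 0: C = 0 - 1/4 = -1/4
Particular solution: y = 1/4 - (1/4)e^(-4x)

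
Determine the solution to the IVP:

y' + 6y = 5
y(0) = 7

General solution: y = 5/6 + Ce^(-6x)
Applying y(0) = 7: C = 7 - 5/6 = 37/6
Particular solution: y = 5/6 + (37/6)e^(-6x)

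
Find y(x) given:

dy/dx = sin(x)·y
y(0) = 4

General solution: y = Ce^(-cos(x))
Applying IC y(0) = 4:
Particular solution: y = 4e^(1-cos(x))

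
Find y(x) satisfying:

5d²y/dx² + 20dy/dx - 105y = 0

Characteristic equation: 5r² + 20r - 105 = 0
Divide by 5: r² + 4r - 21 = 0
Roots: r = 3, -7 (distinct real)
General solution: y = C₁e^(3x) + C₂e^(-7x)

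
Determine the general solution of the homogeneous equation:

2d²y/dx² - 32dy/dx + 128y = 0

Characteristic equation: 2r² - 32r + 128 = 0
Divide by 2: r² - 16r + 64 = 0
Factored: (r - 8)² = 0
Repeated root: r = 8
General solution: y = (C₁ + C₂x)e^(8x)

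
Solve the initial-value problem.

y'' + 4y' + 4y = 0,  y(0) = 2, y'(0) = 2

General solution: y = (C₁ + C₂x)e^(-2x)
Repeated root r = -2
Applying ICs: C₁ = 2, C₂ = 6
Particular solution: y = (2 + 6x)e^(-2x)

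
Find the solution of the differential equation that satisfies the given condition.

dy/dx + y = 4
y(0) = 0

General solution: y = 4 + Ce^(-x)
Applying y(0) = 0: C = 0 - 4 = -4
Particular solution: y = 4 - 4e^(-x)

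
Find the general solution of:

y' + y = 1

Using integrating factor method:

General solution: y = 1 + Ce^(-x)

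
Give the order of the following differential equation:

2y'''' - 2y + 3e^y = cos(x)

The order is 4 (highest derivative is of order 4).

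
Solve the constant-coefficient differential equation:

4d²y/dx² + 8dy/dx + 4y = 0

Characteristic equation: 4r² + 8r + 4 = 0
Divide by 4: r² + 2r + 1 = 0
Factored: (r + 1)² = 0
Repeated root: r = -1
General solution: y = (C₁ + C₂x)e^(-x)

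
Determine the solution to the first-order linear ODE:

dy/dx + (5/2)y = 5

Using integrating factor method:

General solution: y = 2 + Ce^(-5x/2)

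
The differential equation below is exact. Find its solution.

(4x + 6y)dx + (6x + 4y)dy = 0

Verify exactness: ∂M/∂y = ∂N/∂x ✓
Find F(x,y) such that ∂F/∂x = M, ∂F/∂y = N
Solution: 2x² + 6xy + 2y² = C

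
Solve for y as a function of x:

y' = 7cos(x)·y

Separating variables and integrating:
ln|y| = 7sin(x) + C

General solution: y = Ce^(7sin(x))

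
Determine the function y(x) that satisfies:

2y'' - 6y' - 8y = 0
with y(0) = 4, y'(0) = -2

General solution: y = C₁e^(4x) + C₂e^(-x)
Applying ICs: C₁ = 2/5, C₂ = 18/5
Particular solution: y = (2/5)e^(4x) + (18/5)e^(-x)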